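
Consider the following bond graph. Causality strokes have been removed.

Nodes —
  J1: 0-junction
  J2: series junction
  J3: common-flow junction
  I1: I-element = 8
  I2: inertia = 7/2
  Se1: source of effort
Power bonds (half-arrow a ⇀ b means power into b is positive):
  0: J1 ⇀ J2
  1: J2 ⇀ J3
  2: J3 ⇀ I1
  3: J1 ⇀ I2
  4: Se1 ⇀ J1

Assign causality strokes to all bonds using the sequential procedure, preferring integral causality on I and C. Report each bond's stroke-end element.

#0 stroke at J2
#1 stroke at J3
#2 stroke at I1
#3 stroke at I2
#4 stroke at J1

b4 stroke→J1  (source Se1 imposes e)
b0 stroke→J2  (J1 effort already set via bond 4)
b3 stroke→I2  (J1: bond 4 brought effort, rest push out)
b1 stroke→J3  (J2: last free bond brings flow in)
b2 stroke→I1  (J3: last free bond brings flow in)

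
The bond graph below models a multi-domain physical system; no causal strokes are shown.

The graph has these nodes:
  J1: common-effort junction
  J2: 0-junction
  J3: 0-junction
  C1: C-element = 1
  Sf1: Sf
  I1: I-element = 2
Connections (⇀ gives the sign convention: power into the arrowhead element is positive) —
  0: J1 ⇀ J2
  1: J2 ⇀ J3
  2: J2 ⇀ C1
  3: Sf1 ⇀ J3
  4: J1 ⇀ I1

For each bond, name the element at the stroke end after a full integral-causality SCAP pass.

#0 →J1
#1 →J3
#2 →J2
#3 →Sf1
#4 →I1

bond 3 →Sf1  (Sf1 (Sf) sets flow on bond)
bond 1 →J3  (only one effort-in slot at J3)
bond 2 →J2  (C1: C, integral causality)
bond 0 →J1  (J2: bond 2 brought effort, rest push out)
bond 4 →I1  (J1: bond 0 brought effort, rest push out)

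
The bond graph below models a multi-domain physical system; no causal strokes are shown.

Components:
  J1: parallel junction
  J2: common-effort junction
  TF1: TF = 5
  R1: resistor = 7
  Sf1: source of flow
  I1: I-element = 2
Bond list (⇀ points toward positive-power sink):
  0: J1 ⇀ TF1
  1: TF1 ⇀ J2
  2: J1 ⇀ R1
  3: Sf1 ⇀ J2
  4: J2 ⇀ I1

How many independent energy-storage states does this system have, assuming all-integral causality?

b3 →Sf1  (Sf1 fixes flow; stroke at Sf1)
b4 →I1  (I1 integral (f out))
b1 →J2  (closing 0-jn rule on J2)
b0 →TF1  (TF TF1: opposite of bond 1)
b2 →J1  (closing 0-jn rule on J1)

1  (I1 all integral)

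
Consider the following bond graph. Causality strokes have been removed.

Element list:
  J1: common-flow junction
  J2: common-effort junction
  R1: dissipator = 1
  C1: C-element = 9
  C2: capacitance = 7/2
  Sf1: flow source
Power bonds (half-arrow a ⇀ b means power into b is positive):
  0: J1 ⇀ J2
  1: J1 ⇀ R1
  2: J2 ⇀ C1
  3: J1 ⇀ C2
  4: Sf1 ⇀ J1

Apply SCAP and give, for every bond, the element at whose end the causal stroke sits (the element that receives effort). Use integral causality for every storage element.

bond 0 stroke at J1
bond 1 stroke at J1
bond 2 stroke at J2
bond 3 stroke at J1
bond 4 stroke at Sf1

b4 |Sf1  (source Sf1 imposes f)
b0 |J1  (J1 flow already set via bond 4)
b1 |J1  (J1: bond 4 brought flow, rest push out)
b3 |J1  (J1 flow already set via bond 4)
b2 |J2  (only one effort-in slot at J2)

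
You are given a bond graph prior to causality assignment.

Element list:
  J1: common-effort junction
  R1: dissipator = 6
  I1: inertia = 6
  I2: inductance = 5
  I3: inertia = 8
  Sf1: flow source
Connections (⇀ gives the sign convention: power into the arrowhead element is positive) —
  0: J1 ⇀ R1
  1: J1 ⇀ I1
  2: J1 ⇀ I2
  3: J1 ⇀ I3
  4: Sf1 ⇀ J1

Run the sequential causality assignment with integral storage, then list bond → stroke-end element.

b4 |Sf1  (Sf1: flow source, stroke at near end)
b1 |I1  (prefer integral on I1)
b2 |I2  (I2 outputs flow p/I2)
b3 |I3  (prefer integral on I3)
b0 |J1  (closing 0-jn rule on J1)

bond 0 stroke at J1
bond 1 stroke at I1
bond 2 stroke at I2
bond 3 stroke at I3
bond 4 stroke at Sf1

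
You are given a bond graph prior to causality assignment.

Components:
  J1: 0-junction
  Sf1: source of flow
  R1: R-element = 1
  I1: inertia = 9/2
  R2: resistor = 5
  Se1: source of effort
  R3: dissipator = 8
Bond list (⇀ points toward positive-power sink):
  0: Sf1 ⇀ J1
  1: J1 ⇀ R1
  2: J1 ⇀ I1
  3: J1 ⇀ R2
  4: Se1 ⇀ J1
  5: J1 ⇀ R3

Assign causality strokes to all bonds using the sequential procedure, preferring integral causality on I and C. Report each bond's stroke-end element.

b0 stroke→Sf1
b1 stroke→R1
b2 stroke→I1
b3 stroke→R2
b4 stroke→J1
b5 stroke→R3

b0 →Sf1  (Sf1 (Sf) sets flow on bond)
b4 →J1  (source Se1 imposes e)
b1 →R1  (J1: bond 4 brought effort, rest push out)
b2 →I1  (J1: bond 4 brought effort, rest push out)
b3 →R2  (J1: bond 4 brought effort, rest push out)
b5 →R3  (J1 effort already set via bond 4)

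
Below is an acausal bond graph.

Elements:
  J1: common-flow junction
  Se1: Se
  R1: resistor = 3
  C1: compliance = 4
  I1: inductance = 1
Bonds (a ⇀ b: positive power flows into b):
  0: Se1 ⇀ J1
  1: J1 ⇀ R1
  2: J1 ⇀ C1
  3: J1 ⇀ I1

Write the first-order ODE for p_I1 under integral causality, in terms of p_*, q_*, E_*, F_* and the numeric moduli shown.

bond 0 |J1  (Se1 (Se) sets effort on bond)
bond 2 |J1  (prefer integral on C1)
bond 3 |I1  (I1 integral (f out))
bond 1 |J1  (common-f at J1 fixed by 3)

dp_I1/dt = E_Se1 - 3*p_I1 - q_C1/4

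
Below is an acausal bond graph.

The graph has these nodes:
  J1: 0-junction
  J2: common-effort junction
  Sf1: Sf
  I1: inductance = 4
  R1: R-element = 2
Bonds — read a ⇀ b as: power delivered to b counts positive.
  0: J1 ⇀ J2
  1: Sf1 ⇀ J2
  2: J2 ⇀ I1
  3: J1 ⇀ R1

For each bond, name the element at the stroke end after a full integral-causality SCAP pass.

β0 stroke→J2
β1 stroke→Sf1
β2 stroke→I1
β3 stroke→J1

#1 →Sf1  (Sf1 fixes flow; stroke at Sf1)
#2 →I1  (I1: I, integral causality)
#0 →J2  (only one effort-in slot at J2)
#3 →J1  (J1 needs exactly one e-in)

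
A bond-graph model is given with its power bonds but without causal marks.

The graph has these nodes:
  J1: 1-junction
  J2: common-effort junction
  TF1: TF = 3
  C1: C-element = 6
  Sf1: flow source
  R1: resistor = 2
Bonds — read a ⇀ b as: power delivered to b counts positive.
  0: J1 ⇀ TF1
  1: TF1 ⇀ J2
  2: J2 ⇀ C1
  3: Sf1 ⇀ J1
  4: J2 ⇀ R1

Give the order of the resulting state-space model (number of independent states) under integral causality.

1  (C1 all integral)

β3 stroke→Sf1  (Sf1: flow source, stroke at near end)
β0 stroke→J1  (J1: bond 3 brought flow, rest push out)
β1 stroke→TF1  (through TF1, causality passes straight; one stroke at TF1)
β2 stroke→J2  (prefer integral on C1)
β4 stroke→R1  (0-jn J2 has e-setter on 2)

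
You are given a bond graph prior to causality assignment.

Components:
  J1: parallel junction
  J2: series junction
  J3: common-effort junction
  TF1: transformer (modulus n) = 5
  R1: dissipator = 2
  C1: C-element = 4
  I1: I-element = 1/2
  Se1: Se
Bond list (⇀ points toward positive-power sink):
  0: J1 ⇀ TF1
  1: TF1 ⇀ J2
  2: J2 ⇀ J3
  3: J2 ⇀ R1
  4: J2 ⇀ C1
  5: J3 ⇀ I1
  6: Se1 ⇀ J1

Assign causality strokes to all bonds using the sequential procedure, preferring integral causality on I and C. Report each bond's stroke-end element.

β6 |J1  (Se1: effort source, stroke at far end)
β0 |TF1  (J1: bond 6 brought effort, rest push out)
β1 |J2  (TF1: transformer flips bond 0)
β4 |J2  (C1 integral (e out))
β5 |I1  (prefer integral on I1)
β2 |J3  (closing 0-jn rule on J3)
β3 |J2  (1-jn J2 has f-setter on 2)

bond 0 stroke→TF1
bond 1 stroke→J2
bond 2 stroke→J3
bond 3 stroke→J2
bond 4 stroke→J2
bond 5 stroke→I1
bond 6 stroke→J1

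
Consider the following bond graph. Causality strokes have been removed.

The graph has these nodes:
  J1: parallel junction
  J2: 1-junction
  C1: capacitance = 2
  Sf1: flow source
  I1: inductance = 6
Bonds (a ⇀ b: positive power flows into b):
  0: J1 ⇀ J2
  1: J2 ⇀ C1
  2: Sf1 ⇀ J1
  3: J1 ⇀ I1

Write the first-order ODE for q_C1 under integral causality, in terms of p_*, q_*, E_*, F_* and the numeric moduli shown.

b2 →Sf1  (Sf1 fixes flow; stroke at Sf1)
b1 →J2  (C1 integral (e out))
b0 →J1  (closing 1-jn rule on J2)
b3 →I1  (J1 effort already set via bond 0)

dq_C1/dt = F_Sf1 - p_I1/6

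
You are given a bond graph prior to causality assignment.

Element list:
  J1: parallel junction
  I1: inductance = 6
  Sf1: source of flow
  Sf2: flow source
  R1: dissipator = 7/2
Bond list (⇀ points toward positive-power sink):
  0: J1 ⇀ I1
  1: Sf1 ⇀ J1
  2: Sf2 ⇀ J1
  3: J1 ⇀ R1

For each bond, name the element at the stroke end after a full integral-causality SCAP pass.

β1 →Sf1  (Sf1 (Sf) sets flow on bond)
β2 →Sf2  (source Sf2 imposes f)
β0 →I1  (I1 outputs flow p/I1)
β3 →J1  (closing 0-jn rule on J1)

bond 0 |I1
bond 1 |Sf1
bond 2 |Sf2
bond 3 |J1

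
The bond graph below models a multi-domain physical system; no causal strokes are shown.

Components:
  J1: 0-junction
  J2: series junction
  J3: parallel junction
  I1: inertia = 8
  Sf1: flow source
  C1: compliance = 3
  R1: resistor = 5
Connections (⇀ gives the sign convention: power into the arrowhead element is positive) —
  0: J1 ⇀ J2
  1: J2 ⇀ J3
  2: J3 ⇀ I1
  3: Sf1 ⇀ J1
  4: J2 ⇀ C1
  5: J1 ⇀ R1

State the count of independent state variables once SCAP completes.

#3 →Sf1  (Sf1: flow source, stroke at near end)
#2 →I1  (I1: I, integral causality)
#1 →J3  (J3: last free bond brings effort in)
#0 →J2  (common-f at J2 fixed by 1)
#4 →J2  (J2 flow already set via bond 1)
#5 →J1  (only one effort-in slot at J1)

2  (C1, I1 all integral)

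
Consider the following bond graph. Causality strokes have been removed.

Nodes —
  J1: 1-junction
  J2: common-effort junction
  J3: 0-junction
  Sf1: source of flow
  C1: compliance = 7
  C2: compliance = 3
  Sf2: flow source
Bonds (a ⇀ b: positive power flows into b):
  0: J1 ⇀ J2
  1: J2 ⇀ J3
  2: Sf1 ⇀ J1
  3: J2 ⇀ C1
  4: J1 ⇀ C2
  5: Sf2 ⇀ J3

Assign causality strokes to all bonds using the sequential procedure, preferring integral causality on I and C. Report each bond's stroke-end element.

β2 |Sf1  (Sf1 (Sf) sets flow on bond)
β5 |Sf2  (source Sf2 imposes f)
β0 |J1  (J1 flow already set via bond 2)
β4 |J1  (J1: bond 2 brought flow, rest push out)
β1 |J3  (closing 0-jn rule on J3)
β3 |J2  (closing 0-jn rule on J2)

β0 stroke→J1
β1 stroke→J3
β2 stroke→Sf1
β3 stroke→J2
β4 stroke→J1
β5 stroke→Sf2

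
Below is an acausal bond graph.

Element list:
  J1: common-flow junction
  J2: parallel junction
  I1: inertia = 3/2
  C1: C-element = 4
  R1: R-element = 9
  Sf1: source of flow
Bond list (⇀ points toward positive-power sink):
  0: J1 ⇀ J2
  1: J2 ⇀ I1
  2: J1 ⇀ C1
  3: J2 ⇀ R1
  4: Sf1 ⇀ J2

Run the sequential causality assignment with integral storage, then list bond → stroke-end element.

#4 stroke→Sf1  (Sf1: flow source, stroke at near end)
#1 stroke→I1  (I1 outputs flow p/I1)
#2 stroke→J1  (C1 outputs effort q/C1)
#0 stroke→J2  (J1: last free bond brings flow in)
#3 stroke→R1  (0-jn J2 has e-setter on 0)

β0 stroke at J2
β1 stroke at I1
β2 stroke at J1
β3 stroke at R1
β4 stroke at Sf1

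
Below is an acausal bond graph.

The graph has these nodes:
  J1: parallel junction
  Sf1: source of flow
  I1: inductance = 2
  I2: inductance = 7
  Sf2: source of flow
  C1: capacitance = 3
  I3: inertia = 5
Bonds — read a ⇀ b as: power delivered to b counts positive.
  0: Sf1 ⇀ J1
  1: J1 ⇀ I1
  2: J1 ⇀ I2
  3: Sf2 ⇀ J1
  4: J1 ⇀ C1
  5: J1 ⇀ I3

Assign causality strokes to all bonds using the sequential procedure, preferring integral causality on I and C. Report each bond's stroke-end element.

#0 stroke at Sf1
#1 stroke at I1
#2 stroke at I2
#3 stroke at Sf2
#4 stroke at J1
#5 stroke at I3

b0 stroke at Sf1  (source Sf1 imposes f)
b3 stroke at Sf2  (Sf2 fixes flow; stroke at Sf2)
b1 stroke at I1  (I1 integral (f out))
b2 stroke at I2  (I2 integral (f out))
b4 stroke at J1  (C1 integral (e out))
b5 stroke at I3  (common-e at J1 fixed by 4)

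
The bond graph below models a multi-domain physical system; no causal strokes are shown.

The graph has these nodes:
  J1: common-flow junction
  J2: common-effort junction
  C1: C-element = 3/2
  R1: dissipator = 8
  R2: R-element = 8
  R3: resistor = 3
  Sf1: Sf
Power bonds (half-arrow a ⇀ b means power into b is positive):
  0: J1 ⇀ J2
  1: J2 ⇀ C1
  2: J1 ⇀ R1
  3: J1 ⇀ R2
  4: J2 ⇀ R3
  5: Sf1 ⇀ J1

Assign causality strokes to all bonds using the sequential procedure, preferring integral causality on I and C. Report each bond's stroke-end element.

β5 stroke at Sf1  (Sf1 fixes flow; stroke at Sf1)
β0 stroke at J1  (1-jn J1 has f-setter on 5)
β2 stroke at J1  (1-jn J1 has f-setter on 5)
β3 stroke at J1  (J1 flow already set via bond 5)
β1 stroke at J2  (C1: C, integral causality)
β4 stroke at R3  (J2: bond 1 brought effort, rest push out)

#0 stroke→J1
#1 stroke→J2
#2 stroke→J1
#3 stroke→J1
#4 stroke→R3
#5 stroke→Sf1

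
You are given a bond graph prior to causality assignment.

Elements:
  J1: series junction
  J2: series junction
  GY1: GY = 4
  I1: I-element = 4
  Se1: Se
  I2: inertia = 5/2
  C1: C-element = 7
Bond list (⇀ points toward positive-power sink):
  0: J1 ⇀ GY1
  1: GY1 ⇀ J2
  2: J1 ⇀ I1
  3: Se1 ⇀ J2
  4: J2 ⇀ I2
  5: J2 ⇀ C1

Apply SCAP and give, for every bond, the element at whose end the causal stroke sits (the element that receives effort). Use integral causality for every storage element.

bond 3 stroke at J2  (Se1 fixes effort; stroke away)
bond 2 stroke at I1  (I1 integral (f out))
bond 0 stroke at J1  (1-jn J1 has f-setter on 2)
bond 1 stroke at J2  (GY GY1: same side as bond 0)
bond 4 stroke at I2  (I2: I, integral causality)
bond 5 stroke at J2  (J2 flow already set via bond 4)

bond 0 →J1
bond 1 →J2
bond 2 →I1
bond 3 →J2
bond 4 →I2
bond 5 →J2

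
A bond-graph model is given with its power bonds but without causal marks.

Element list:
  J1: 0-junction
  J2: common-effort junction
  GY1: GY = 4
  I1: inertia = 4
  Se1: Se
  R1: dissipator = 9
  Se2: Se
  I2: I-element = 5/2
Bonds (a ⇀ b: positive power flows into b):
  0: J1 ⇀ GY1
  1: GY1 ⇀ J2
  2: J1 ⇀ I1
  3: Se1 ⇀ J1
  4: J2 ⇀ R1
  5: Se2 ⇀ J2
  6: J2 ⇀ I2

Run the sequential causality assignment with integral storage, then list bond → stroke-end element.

β3 stroke at J1  (Se1 (Se) sets effort on bond)
β5 stroke at J2  (Se2: effort source, stroke at far end)
β0 stroke at GY1  (J1 effort already set via bond 3)
β2 stroke at I1  (common-e at J1 fixed by 3)
β1 stroke at GY1  (J2 effort already set via bond 5)
β4 stroke at R1  (J2: bond 5 brought effort, rest push out)
β6 stroke at I2  (J2 effort already set via bond 5)

β0 stroke→GY1
β1 stroke→GY1
β2 stroke→I1
β3 stroke→J1
β4 stroke→R1
β5 stroke→J2
β6 stroke→I2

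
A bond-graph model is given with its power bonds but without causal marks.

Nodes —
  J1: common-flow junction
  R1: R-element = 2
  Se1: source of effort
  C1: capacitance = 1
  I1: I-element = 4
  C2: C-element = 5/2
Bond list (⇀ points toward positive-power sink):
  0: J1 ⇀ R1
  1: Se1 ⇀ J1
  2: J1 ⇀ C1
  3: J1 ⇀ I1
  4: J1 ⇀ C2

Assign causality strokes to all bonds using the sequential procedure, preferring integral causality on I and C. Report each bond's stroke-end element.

bond 0 stroke at J1
bond 1 stroke at J1
bond 2 stroke at J1
bond 3 stroke at I1
bond 4 stroke at J1

β1 stroke at J1  (source Se1 imposes e)
β2 stroke at J1  (prefer integral on C1)
β3 stroke at I1  (I1 outputs flow p/I1)
β0 stroke at J1  (common-f at J1 fixed by 3)
β4 stroke at J1  (1-jn J1 has f-setter on 3)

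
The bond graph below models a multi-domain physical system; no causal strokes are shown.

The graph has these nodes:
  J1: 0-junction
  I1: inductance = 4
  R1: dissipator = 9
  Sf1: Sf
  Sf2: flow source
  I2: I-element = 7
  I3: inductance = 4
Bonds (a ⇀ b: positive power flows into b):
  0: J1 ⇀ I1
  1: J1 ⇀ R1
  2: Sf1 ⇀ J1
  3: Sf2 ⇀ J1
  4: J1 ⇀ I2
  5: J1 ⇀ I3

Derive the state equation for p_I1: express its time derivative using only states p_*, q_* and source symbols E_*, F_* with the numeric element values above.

dp_I1/dt = 9*F_Sf1 + 9*F_Sf2 - 9*p_I1/4 - 9*p_I2/7 - 9*p_I3/4

b2 |Sf1  (Sf1: flow source, stroke at near end)
b3 |Sf2  (Sf2: flow source, stroke at near end)
b0 |I1  (I1 integral (f out))
b4 |I2  (I2 integral (f out))
b5 |I3  (I3 outputs flow p/I3)
b1 |J1  (J1: last free bond brings effort in)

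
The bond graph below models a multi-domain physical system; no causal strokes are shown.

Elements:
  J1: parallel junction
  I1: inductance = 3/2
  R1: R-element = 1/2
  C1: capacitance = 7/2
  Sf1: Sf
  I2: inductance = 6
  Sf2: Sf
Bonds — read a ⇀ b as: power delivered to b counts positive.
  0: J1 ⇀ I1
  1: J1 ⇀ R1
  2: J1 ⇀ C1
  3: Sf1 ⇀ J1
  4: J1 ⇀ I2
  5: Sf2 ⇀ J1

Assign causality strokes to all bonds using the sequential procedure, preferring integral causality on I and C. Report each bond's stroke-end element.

#3 |Sf1  (Sf1: flow source, stroke at near end)
#5 |Sf2  (source Sf2 imposes f)
#0 |I1  (I1 outputs flow p/I1)
#2 |J1  (C1: C, integral causality)
#1 |R1  (common-e at J1 fixed by 2)
#4 |I2  (J1: bond 2 brought effort, rest push out)

bond 0 stroke at I1
bond 1 stroke at R1
bond 2 stroke at J1
bond 3 stroke at Sf1
bond 4 stroke at I2
bond 5 stroke at Sf2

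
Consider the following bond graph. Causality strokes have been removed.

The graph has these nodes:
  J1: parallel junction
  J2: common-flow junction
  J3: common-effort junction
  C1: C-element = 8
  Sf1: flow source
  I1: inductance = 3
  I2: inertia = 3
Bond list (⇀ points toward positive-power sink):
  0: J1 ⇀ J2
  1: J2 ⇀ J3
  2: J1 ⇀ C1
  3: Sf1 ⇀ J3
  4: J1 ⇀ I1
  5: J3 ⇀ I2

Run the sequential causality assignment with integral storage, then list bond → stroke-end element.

bond 0 |J2
bond 1 |J3
bond 2 |J1
bond 3 |Sf1
bond 4 |I1
bond 5 |I2

b3 stroke→Sf1  (Sf1 fixes flow; stroke at Sf1)
b2 stroke→J1  (C1: C, integral causality)
b0 stroke→J2  (0-jn J1 has e-setter on 2)
b4 stroke→I1  (J1 effort already set via bond 2)
b1 stroke→J3  (J2: last free bond brings flow in)
b5 stroke→I2  (0-jn J3 has e-setter on 1)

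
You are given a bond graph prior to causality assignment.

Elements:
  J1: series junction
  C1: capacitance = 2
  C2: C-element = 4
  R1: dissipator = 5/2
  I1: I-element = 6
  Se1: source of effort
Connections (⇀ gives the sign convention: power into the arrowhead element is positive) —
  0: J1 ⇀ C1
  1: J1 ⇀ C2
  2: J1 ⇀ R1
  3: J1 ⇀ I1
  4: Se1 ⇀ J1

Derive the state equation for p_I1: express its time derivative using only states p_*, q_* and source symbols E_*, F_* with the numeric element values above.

dp_I1/dt = E_Se1 - 5*p_I1/12 - q_C1/2 - q_C2/4

β4 |J1  (Se1: effort source, stroke at far end)
β0 |J1  (C1 outputs effort q/C1)
β1 |J1  (prefer integral on C2)
β3 |I1  (prefer integral on I1)
β2 |J1  (1-jn J1 has f-setter on 3)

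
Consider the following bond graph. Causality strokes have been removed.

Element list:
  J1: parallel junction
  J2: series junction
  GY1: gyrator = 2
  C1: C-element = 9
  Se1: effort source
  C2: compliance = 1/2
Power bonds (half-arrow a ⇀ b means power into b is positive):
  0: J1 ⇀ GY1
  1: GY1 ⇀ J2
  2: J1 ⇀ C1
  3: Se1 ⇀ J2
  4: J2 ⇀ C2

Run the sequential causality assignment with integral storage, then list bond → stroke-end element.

β0 stroke→GY1
β1 stroke→GY1
β2 stroke→J1
β3 stroke→J2
β4 stroke→J2

b3 stroke→J2  (source Se1 imposes e)
b2 stroke→J1  (prefer integral on C1)
b0 stroke→GY1  (J1 effort already set via bond 2)
b1 stroke→GY1  (GY1: gyrator matches bond 0)
b4 stroke→J2  (J2: bond 1 brought flow, rest push out)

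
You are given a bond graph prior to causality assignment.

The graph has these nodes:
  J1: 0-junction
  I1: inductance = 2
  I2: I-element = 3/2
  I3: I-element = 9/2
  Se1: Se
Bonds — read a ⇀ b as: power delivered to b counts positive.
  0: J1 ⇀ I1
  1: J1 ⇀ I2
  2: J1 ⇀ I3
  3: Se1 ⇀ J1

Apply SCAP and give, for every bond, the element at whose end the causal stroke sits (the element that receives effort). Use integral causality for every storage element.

#0 →I1
#1 →I2
#2 →I3
#3 →J1

bond 3 |J1  (Se1: effort source, stroke at far end)
bond 0 |I1  (common-e at J1 fixed by 3)
bond 1 |I2  (J1 effort already set via bond 3)
bond 2 |I3  (common-e at J1 fixed by 3)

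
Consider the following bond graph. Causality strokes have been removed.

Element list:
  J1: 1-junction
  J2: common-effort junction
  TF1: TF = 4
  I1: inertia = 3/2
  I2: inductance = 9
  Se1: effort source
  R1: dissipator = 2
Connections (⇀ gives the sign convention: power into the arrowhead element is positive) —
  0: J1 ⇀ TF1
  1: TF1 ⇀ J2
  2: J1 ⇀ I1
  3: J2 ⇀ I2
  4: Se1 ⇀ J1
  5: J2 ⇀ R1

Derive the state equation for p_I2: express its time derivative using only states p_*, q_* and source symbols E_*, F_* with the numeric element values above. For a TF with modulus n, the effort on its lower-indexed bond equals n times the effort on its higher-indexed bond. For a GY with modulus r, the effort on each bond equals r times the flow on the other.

dp_I2/dt = 16*p_I1/3 - 2*p_I2/9

b4 stroke at J1  (Se1: effort source, stroke at far end)
b2 stroke at I1  (I1 integral (f out))
b0 stroke at J1  (J1 flow already set via bond 2)
b1 stroke at TF1  (TF1: transformer flips bond 0)
b3 stroke at I2  (I2 outputs flow p/I2)
b5 stroke at J2  (closing 0-jn rule on J2)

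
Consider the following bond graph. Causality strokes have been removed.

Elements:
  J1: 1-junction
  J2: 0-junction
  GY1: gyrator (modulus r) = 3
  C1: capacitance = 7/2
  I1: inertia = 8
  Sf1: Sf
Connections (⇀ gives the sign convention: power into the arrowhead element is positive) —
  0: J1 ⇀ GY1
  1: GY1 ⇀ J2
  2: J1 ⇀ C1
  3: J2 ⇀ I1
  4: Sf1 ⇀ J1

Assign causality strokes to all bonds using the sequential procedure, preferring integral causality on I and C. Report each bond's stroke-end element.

bond 4 |Sf1  (Sf1 fixes flow; stroke at Sf1)
bond 0 |J1  (common-f at J1 fixed by 4)
bond 2 |J1  (1-jn J1 has f-setter on 4)
bond 1 |J2  (GY1 both-in/both-out from 0)
bond 3 |I1  (J2 effort already set via bond 1)

bond 0 stroke at J1
bond 1 stroke at J2
bond 2 stroke at J1
bond 3 stroke at I1
bond 4 stroke at Sf1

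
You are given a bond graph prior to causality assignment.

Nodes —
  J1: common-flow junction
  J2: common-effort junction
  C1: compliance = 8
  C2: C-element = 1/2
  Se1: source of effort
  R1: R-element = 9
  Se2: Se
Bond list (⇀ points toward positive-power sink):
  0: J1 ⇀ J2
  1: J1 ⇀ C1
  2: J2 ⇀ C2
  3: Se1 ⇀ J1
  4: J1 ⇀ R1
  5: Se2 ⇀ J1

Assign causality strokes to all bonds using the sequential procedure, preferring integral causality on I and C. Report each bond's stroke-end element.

β3 |J1  (source Se1 imposes e)
β5 |J1  (Se2: effort source, stroke at far end)
β1 |J1  (C1 integral (e out))
β2 |J2  (C2 outputs effort q/C2)
β0 |J1  (J2: bond 2 brought effort, rest push out)
β4 |R1  (J1: last free bond brings flow in)

bond 0 stroke→J1
bond 1 stroke→J1
bond 2 stroke→J2
bond 3 stroke→J1
bond 4 stroke→R1
bond 5 stroke→J1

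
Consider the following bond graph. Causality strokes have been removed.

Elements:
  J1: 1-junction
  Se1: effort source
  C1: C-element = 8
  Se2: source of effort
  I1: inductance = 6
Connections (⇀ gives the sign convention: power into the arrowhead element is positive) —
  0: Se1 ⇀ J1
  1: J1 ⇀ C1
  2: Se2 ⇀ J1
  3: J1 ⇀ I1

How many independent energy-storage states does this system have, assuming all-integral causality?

β0 stroke→J1  (source Se1 imposes e)
β2 stroke→J1  (Se2 fixes effort; stroke away)
β1 stroke→J1  (prefer integral on C1)
β3 stroke→I1  (only one flow-in slot at J1)

2  (C1, I1 all integral)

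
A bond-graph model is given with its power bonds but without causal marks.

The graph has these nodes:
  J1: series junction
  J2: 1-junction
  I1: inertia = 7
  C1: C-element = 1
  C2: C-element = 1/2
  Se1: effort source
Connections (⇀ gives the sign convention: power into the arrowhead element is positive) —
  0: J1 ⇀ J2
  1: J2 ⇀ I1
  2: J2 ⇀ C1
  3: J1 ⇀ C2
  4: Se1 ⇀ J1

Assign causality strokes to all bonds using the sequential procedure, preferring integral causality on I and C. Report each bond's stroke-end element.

b4 stroke at J1  (Se1 (Se) sets effort on bond)
b1 stroke at I1  (I1 outputs flow p/I1)
b0 stroke at J2  (J2 flow already set via bond 1)
b2 stroke at J2  (common-f at J2 fixed by 1)
b3 stroke at J1  (1-jn J1 has f-setter on 0)

b0 stroke→J2
b1 stroke→I1
b2 stroke→J2
b3 stroke→J1
b4 stroke→J1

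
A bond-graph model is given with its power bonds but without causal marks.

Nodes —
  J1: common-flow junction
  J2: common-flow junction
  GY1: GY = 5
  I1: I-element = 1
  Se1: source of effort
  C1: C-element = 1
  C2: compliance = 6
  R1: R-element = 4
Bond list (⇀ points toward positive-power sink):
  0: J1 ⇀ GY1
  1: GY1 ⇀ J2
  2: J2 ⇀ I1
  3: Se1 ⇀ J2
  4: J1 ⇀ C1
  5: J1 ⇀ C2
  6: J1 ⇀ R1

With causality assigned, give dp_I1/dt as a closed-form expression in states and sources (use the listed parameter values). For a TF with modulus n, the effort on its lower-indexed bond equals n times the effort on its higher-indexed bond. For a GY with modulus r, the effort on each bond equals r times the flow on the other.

dp_I1/dt = E_Se1 - 25*p_I1/4 - 5*q_C1/4 - 5*q_C2/24

b3 stroke at J2  (Se1 (Se) sets effort on bond)
b2 stroke at I1  (I1: I, integral causality)
b1 stroke at J2  (J2: bond 2 brought flow, rest push out)
b0 stroke at J1  (GY GY1: same side as bond 1)
b4 stroke at J1  (C1 outputs effort q/C1)
b5 stroke at J1  (C2 integral (e out))
b6 stroke at R1  (J1 needs exactly one f-in)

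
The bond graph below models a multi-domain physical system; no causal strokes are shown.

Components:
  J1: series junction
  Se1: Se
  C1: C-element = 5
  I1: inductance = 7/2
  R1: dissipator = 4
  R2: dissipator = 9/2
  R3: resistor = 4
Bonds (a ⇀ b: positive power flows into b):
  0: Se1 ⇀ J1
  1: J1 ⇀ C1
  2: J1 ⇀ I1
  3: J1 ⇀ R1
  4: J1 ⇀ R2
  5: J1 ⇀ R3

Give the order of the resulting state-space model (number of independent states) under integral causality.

2  (C1, I1 all integral)

bond 0 |J1  (source Se1 imposes e)
bond 1 |J1  (C1: C, integral causality)
bond 2 |I1  (I1: I, integral causality)
bond 3 |J1  (common-f at J1 fixed by 2)
bond 4 |J1  (1-jn J1 has f-setter on 2)
bond 5 |J1  (J1 flow already set via bond 2)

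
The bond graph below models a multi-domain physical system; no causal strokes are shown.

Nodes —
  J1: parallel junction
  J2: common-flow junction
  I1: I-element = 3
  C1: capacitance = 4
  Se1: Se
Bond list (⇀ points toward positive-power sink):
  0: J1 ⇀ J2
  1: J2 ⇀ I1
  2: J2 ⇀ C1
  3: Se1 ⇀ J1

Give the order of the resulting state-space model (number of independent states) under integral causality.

2  (C1, I1 all integral)

b3 stroke at J1  (Se1 (Se) sets effort on bond)
b0 stroke at J2  (0-jn J1 has e-setter on 3)
b1 stroke at I1  (prefer integral on I1)
b2 stroke at J2  (common-f at J2 fixed by 1)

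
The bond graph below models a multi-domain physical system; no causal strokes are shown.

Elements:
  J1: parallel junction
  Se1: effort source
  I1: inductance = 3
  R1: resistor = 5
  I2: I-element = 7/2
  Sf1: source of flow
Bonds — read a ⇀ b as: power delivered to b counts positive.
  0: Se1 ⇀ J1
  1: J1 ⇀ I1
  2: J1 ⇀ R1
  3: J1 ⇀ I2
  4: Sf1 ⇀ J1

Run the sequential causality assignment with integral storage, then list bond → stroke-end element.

#0 →J1  (source Se1 imposes e)
#4 →Sf1  (Sf1 (Sf) sets flow on bond)
#1 →I1  (J1: bond 0 brought effort, rest push out)
#2 →R1  (common-e at J1 fixed by 0)
#3 →I2  (0-jn J1 has e-setter on 0)

bond 0 stroke→J1
bond 1 stroke→I1
bond 2 stroke→R1
bond 3 stroke→I2
bond 4 stroke→Sf1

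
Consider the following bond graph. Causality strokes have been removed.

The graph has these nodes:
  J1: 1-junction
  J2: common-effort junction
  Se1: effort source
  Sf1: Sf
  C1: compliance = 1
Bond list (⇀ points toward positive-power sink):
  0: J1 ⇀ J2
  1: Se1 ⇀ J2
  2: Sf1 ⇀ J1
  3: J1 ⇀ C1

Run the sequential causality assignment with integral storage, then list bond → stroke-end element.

b1 →J2  (Se1 (Se) sets effort on bond)
b2 →Sf1  (Sf1 (Sf) sets flow on bond)
b0 →J1  (1-jn J1 has f-setter on 2)
b3 →J1  (J1: bond 2 brought flow, rest push out)

bond 0 stroke→J1
bond 1 stroke→J2
bond 2 stroke→Sf1
bond 3 stroke→J1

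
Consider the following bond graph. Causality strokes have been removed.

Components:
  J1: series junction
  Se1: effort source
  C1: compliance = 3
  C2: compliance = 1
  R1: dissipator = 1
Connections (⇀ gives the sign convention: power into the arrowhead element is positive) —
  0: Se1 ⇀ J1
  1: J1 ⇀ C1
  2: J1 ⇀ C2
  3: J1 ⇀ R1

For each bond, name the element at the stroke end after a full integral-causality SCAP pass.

#0 stroke→J1
#1 stroke→J1
#2 stroke→J1
#3 stroke→R1

b0 stroke at J1  (Se1: effort source, stroke at far end)
b1 stroke at J1  (C1: C, integral causality)
b2 stroke at J1  (C2: C, integral causality)
b3 stroke at R1  (J1: last free bond brings flow in)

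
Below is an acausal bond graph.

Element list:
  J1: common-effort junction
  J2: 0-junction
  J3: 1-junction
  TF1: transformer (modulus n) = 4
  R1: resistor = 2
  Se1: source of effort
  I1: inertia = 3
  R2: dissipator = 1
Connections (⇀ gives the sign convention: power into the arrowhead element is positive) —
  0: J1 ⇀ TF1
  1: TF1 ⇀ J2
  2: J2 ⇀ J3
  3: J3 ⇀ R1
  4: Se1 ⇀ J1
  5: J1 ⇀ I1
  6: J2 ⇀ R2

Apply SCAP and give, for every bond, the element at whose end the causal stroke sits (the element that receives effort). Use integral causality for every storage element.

β0 |TF1
β1 |J2
β2 |J3
β3 |R1
β4 |J1
β5 |I1
β6 |R2

b4 stroke→J1  (Se1 fixes effort; stroke away)
b0 stroke→TF1  (J1: bond 4 brought effort, rest push out)
b5 stroke→I1  (common-e at J1 fixed by 4)
b1 stroke→J2  (TF1 one-in-one-out from 0)
b2 stroke→J3  (common-e at J2 fixed by 1)
b6 stroke→R2  (0-jn J2 has e-setter on 1)
b3 stroke→R1  (closing 1-jn rule on J3)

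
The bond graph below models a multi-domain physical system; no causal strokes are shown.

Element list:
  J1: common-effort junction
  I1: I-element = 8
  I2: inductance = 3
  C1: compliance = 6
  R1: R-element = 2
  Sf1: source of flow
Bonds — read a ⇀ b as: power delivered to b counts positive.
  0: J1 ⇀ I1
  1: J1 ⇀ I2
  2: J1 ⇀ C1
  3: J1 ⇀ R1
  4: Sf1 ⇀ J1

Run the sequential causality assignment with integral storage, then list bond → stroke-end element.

#4 |Sf1  (Sf1 fixes flow; stroke at Sf1)
#0 |I1  (I1: I, integral causality)
#1 |I2  (prefer integral on I2)
#2 |J1  (C1: C, integral causality)
#3 |R1  (0-jn J1 has e-setter on 2)

bond 0 |I1
bond 1 |I2
bond 2 |J1
bond 3 |R1
bond 4 |Sf1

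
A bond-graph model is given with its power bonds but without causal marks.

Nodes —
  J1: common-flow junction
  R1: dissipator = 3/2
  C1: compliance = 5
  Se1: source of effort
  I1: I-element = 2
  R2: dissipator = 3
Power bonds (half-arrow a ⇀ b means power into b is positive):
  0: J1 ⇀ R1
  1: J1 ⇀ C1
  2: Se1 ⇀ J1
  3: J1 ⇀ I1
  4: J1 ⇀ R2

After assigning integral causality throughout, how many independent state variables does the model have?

2  (C1, I1 all integral)

β2 |J1  (source Se1 imposes e)
β1 |J1  (C1 integral (e out))
β3 |I1  (I1: I, integral causality)
β0 |J1  (J1: bond 3 brought flow, rest push out)
β4 |J1  (common-f at J1 fixed by 3)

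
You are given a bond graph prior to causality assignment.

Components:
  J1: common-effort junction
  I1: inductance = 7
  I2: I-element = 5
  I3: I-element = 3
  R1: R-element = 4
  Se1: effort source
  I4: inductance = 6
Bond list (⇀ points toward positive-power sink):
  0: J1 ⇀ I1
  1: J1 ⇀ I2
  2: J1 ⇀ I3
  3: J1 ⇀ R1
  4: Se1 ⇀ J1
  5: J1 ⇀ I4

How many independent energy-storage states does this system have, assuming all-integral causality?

4  (I1, I2, I3, I4 all integral)

β4 →J1  (Se1 (Se) sets effort on bond)
β0 →I1  (0-jn J1 has e-setter on 4)
β1 →I2  (0-jn J1 has e-setter on 4)
β2 →I3  (J1: bond 4 brought effort, rest push out)
β3 →R1  (J1: bond 4 brought effort, rest push out)
β5 →I4  (0-jn J1 has e-setter on 4)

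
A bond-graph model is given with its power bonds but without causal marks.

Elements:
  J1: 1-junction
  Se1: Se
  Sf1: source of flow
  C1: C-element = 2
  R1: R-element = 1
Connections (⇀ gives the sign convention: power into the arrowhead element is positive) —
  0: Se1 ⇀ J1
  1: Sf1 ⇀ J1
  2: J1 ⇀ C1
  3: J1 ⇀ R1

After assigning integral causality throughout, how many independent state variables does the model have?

1  (C1 all integral)

#0 stroke at J1  (Se1 fixes effort; stroke away)
#1 stroke at Sf1  (Sf1: flow source, stroke at near end)
#2 stroke at J1  (common-f at J1 fixed by 1)
#3 stroke at J1  (J1 flow already set via bond 1)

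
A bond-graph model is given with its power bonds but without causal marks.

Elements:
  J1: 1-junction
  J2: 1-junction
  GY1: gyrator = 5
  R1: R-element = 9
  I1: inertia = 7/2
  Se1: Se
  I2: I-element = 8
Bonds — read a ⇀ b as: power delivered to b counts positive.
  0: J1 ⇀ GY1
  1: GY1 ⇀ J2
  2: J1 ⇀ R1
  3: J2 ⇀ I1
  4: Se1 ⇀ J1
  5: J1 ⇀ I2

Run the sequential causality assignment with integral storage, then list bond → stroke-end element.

b0 stroke→J1
b1 stroke→J2
b2 stroke→J1
b3 stroke→I1
b4 stroke→J1
b5 stroke→I2

b4 →J1  (Se1 (Se) sets effort on bond)
b3 →I1  (I1: I, integral causality)
b1 →J2  (common-f at J2 fixed by 3)
b0 →J1  (GY GY1: same side as bond 1)
b5 →I2  (I2: I, integral causality)
b2 →J1  (J1 flow already set via bond 5)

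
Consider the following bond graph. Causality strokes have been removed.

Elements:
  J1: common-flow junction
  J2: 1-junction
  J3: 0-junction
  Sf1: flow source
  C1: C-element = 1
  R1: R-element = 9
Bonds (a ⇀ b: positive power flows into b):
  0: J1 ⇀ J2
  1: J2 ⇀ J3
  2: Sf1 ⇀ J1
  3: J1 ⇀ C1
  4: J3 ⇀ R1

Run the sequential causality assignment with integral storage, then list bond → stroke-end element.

b0 stroke at J1
b1 stroke at J2
b2 stroke at Sf1
b3 stroke at J1
b4 stroke at J3

b2 |Sf1  (Sf1 fixes flow; stroke at Sf1)
b0 |J1  (1-jn J1 has f-setter on 2)
b3 |J1  (common-f at J1 fixed by 2)
b1 |J2  (common-f at J2 fixed by 0)
b4 |J3  (closing 0-jn rule on J3)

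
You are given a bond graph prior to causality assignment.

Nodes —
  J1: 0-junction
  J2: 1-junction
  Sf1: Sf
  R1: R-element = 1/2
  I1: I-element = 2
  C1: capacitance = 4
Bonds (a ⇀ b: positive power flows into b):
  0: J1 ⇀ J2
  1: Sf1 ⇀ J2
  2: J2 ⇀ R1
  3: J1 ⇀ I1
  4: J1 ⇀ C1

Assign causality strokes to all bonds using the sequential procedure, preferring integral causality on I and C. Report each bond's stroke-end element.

bond 0 stroke at J2
bond 1 stroke at Sf1
bond 2 stroke at J2
bond 3 stroke at I1
bond 4 stroke at J1

β1 |Sf1  (Sf1: flow source, stroke at near end)
β0 |J2  (common-f at J2 fixed by 1)
β2 |J2  (common-f at J2 fixed by 1)
β3 |I1  (I1: I, integral causality)
β4 |J1  (J1 needs exactly one e-in)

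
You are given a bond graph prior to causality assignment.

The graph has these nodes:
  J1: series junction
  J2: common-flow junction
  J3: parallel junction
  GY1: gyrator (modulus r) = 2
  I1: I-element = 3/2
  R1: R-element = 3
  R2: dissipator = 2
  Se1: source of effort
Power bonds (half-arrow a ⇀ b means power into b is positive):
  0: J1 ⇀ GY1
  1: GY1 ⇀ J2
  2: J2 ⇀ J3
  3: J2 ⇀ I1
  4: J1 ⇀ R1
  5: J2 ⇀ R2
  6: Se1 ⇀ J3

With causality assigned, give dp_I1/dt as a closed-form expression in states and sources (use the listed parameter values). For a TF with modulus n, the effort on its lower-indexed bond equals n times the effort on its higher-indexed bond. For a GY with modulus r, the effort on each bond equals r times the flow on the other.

β6 →J3  (source Se1 imposes e)
β2 →J2  (J3: bond 6 brought effort, rest push out)
β3 →I1  (I1 outputs flow p/I1)
β1 →J2  (1-jn J2 has f-setter on 3)
β5 →J2  (1-jn J2 has f-setter on 3)
β0 →J1  (GY GY1: same side as bond 1)
β4 →R1  (closing 1-jn rule on J1)

dp_I1/dt = -E_Se1 - 20*p_I1/9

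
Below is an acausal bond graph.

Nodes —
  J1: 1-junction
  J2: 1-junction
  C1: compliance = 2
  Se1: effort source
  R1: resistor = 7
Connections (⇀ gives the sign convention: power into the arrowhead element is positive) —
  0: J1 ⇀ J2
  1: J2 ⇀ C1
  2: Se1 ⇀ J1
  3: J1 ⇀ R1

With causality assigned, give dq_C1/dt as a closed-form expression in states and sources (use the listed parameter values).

dq_C1/dt = E_Se1/7 - q_C1/14

b2 stroke at J1  (Se1 fixes effort; stroke away)
b1 stroke at J2  (prefer integral on C1)
b0 stroke at J1  (closing 1-jn rule on J2)
b3 stroke at R1  (J1: last free bond brings flow in)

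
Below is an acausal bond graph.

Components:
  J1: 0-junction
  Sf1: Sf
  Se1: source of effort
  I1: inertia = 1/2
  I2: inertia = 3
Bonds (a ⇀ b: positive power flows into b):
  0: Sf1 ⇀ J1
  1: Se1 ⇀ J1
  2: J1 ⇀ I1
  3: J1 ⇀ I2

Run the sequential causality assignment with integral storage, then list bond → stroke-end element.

b0 →Sf1
b1 →J1
b2 →I1
b3 →I2

bond 0 →Sf1  (Sf1 (Sf) sets flow on bond)
bond 1 →J1  (source Se1 imposes e)
bond 2 →I1  (J1: bond 1 brought effort, rest push out)
bond 3 →I2  (0-jn J1 has e-setter on 1)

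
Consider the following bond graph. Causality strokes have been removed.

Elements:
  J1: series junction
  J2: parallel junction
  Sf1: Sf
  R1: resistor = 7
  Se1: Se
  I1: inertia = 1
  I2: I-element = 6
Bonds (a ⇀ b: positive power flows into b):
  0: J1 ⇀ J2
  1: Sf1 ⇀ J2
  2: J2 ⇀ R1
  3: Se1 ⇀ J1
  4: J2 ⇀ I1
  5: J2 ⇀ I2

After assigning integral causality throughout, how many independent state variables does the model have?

bond 1 →Sf1  (source Sf1 imposes f)
bond 3 →J1  (source Se1 imposes e)
bond 0 →J2  (closing 1-jn rule on J1)
bond 2 →R1  (common-e at J2 fixed by 0)
bond 4 →I1  (J2: bond 0 brought effort, rest push out)
bond 5 →I2  (J2: bond 0 brought effort, rest push out)

2  (I1, I2 all integral)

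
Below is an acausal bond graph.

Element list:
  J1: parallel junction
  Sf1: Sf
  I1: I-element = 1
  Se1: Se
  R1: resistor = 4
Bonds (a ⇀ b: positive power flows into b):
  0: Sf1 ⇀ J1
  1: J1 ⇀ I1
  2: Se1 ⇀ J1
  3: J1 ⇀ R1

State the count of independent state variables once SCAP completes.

#0 |Sf1  (Sf1 (Sf) sets flow on bond)
#2 |J1  (Se1 fixes effort; stroke away)
#1 |I1  (J1 effort already set via bond 2)
#3 |R1  (0-jn J1 has e-setter on 2)

1  (I1 all integral)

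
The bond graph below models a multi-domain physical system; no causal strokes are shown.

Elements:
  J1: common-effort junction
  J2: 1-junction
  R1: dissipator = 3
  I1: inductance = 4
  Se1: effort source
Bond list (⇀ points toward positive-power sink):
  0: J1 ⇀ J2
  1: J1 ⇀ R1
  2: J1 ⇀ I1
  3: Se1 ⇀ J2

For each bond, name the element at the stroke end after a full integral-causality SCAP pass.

β0 →J1
β1 →R1
β2 →I1
β3 →J2

b3 stroke→J2  (Se1: effort source, stroke at far end)
b0 stroke→J1  (J2: last free bond brings flow in)
b1 stroke→R1  (J1 effort already set via bond 0)
b2 stroke→I1  (0-jn J1 has e-setter on 0)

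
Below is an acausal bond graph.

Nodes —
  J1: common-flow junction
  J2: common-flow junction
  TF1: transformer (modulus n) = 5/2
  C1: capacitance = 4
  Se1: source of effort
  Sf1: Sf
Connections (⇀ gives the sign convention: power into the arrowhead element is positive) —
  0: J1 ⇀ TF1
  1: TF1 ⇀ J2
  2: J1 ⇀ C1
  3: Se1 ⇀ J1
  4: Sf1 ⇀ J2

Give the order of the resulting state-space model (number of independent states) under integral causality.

#3 →J1  (source Se1 imposes e)
#4 →Sf1  (Sf1: flow source, stroke at near end)
#1 →J2  (common-f at J2 fixed by 4)
#0 →TF1  (TF1 one-in-one-out from 1)
#2 →J1  (1-jn J1 has f-setter on 0)

1  (C1 all integral)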